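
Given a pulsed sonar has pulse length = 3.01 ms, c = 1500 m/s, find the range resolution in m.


dR = c*tau/2 = 1500 * 3.01e-3 / 2 = 2.2575

2.2575 m


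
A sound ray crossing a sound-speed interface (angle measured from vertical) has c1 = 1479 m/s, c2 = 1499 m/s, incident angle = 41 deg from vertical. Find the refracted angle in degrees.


sin(theta2) = (c2/c1)*sin(theta1) = (1499/1479)*sin(41 deg) = 0.66493
theta2 = arcsin(0.66493) = 41.68

41.68 deg


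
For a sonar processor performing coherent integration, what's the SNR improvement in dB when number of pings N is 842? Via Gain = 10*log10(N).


Gain = 10*log10(842) = 29.25

29.25 dB


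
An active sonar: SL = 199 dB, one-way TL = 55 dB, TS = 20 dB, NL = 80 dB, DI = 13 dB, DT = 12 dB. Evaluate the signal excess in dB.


SE = SL - 2*TL + TS - NL + DI - DT = 199 - 2*55 + (20) - 80 + 13 - 12 = 30

30 dB


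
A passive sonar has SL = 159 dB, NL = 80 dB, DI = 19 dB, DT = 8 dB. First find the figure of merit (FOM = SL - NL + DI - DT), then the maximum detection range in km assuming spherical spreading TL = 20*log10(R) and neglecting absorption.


Step 1: FOM = SL - NL + DI - DT = 159 - 80 + 19 - 8 = 90 dB
Step 2: at max range FOM = TL = 20*log10(R), so R = 10^(90/20) = 31622.78 m = 31.62 km

31.62 km


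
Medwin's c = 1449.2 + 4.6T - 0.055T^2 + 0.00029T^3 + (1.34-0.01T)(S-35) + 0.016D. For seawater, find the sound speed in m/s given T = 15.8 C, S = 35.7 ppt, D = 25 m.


c = 1449.2 + 4.6*15.8 - 0.055*15.8^2 + 0.00029*15.8^3 + (1.34 - 0.01*15.8)*(35.7 - 35) + 0.016*25 = 1510.52

1510.52 m/s


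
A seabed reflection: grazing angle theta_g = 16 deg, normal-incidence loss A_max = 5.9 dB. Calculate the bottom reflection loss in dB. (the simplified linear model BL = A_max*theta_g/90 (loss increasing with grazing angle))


BL = A_max * theta_g / 90 = 5.9 * 16 / 90 = 1.05

1.05 dB


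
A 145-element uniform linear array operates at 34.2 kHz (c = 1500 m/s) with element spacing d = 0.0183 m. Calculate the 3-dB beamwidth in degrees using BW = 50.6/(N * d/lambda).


Step 1: lambda = 1500/34200 = 0.04386 m
Step 2: d/lambda = 0.0183/0.04386 = 0.4172
Step 3: BW = 50.6/(N * d/lambda) = 50.6/(145 * 0.4172) = 0.84

0.84 deg


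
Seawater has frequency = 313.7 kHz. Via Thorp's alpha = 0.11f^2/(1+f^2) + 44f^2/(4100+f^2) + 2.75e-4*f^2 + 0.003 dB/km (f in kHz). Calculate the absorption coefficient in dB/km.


f^2 = 98407.69
alpha = 0.11*98407.69/(1+98407.69) + 44*98407.69/(4100+98407.69) + 2.75e-4*98407.69 + 0.003 = 69.415

69.415 dB/km


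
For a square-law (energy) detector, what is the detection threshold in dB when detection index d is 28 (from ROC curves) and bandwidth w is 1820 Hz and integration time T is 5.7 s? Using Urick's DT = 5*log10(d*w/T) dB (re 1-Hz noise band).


19.76 dB


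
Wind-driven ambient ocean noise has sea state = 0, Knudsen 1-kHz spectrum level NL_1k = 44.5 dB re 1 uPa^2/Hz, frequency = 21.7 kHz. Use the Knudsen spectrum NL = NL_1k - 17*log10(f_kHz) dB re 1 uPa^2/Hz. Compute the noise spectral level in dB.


NL = NL_1k - 17*log10(f_kHz) = 44.5 - 17*log10(21.7) = 44.5 - (22.72) = 21.78

21.78 dB


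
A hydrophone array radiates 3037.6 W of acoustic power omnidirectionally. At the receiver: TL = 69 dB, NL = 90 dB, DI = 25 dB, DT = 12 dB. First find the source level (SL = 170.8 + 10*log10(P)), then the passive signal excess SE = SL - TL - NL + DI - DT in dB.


Step 1: SL = 170.8 + 10*log10(3037.6) = 205.63 dB
Step 2: SE = SL - TL - NL + DI - DT = 205.63 - 69 - 90 + 25 - 12 = 59.63

59.63 dB


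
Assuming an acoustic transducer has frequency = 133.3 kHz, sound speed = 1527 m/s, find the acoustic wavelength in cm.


lambda = c/f = 1527 / 133300 = 0.0115 m = 1.15 cm

1.15 cm


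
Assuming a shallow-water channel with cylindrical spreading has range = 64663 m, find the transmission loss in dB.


TL = 10*log10(64663) = 48.11

48.11 dB


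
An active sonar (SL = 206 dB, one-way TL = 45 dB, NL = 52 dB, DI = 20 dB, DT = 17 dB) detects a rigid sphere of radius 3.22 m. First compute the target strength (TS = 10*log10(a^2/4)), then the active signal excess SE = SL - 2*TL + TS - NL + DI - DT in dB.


Step 1: TS = 10*log10(3.22^2/4) = 4.14 dB
Step 2: SE = SL - 2*TL + TS - NL + DI - DT = 206 - 2*45 + (4.14) - 52 + 20 - 17 = 71.14

71.14 dB


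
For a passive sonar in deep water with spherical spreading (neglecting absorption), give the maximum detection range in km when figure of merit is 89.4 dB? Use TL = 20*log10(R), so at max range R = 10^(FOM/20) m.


At max range FOM = TL, so 20*log10(R) = 89.4
R = 10^(89.4/20) = 29512.09 m = 29.51 km

29.51 km


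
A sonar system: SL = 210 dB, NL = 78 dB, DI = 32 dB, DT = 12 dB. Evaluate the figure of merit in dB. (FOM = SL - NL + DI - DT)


FOM = SL - NL + DI - DT = 210 - 78 + 32 - 12 = 152

152 dB


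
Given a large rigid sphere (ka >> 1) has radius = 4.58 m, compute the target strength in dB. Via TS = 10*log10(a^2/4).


TS = 10*log10(4.58^2 / 4) = 10*log10(5.2441) = 7.2

7.2 dB


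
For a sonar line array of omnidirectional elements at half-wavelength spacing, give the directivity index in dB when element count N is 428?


26.31 dB


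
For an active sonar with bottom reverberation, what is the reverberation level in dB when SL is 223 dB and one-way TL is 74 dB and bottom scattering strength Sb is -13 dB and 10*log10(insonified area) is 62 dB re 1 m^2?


124 dB


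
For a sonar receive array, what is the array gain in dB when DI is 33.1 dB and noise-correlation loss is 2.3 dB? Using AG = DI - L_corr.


AG = DI - L_corr = 33.1 - 2.3 = 30.8

30.8 dB


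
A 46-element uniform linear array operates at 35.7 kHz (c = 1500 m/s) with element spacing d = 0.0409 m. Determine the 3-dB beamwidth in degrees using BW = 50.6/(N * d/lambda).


Step 1: lambda = 1500/35700 = 0.04202 m
Step 2: d/lambda = 0.0409/0.04202 = 0.9733
Step 3: BW = 50.6/(N * d/lambda) = 50.6/(46 * 0.9733) = 1.13

1.13 deg


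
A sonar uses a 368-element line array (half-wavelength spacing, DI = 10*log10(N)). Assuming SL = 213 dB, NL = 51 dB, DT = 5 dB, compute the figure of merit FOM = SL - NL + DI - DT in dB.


Step 1: DI = 10*log10(368) = 25.66 dB
Step 2: FOM = SL - NL + DI - DT = 213 - 51 + 25.66 - 5 = 182.66

182.66 dB


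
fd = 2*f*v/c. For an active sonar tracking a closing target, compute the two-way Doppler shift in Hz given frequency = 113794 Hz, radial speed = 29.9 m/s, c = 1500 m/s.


4536.59 Hz


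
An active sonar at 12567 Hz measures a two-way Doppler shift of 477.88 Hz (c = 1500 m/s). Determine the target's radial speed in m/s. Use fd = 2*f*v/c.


28.52 m/s


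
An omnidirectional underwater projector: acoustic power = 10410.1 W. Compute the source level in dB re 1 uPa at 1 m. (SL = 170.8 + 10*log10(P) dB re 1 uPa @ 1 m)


SL = 170.8 + 10*log10(10410.1) = 170.8 + 40.17 = 210.97

210.97 dB


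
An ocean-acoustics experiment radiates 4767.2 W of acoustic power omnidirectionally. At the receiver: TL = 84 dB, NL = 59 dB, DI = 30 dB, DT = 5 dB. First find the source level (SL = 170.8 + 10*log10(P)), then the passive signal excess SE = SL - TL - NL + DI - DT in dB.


Step 1: SL = 170.8 + 10*log10(4767.2) = 207.58 dB
Step 2: SE = SL - TL - NL + DI - DT = 207.58 - 84 - 59 + 30 - 5 = 89.58

89.58 dB


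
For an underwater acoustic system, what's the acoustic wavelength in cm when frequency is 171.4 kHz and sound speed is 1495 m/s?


0.87 cm


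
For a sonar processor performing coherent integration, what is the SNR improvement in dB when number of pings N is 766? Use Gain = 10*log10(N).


Gain = 10*log10(766) = 28.84

28.84 dB


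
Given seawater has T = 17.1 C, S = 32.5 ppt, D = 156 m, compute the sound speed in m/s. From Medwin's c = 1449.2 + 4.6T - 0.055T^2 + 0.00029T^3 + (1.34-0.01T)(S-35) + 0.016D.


1512.8 m/s


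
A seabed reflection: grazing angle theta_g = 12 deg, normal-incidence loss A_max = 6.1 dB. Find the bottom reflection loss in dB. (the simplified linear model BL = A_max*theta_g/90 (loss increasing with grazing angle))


0.81 dB


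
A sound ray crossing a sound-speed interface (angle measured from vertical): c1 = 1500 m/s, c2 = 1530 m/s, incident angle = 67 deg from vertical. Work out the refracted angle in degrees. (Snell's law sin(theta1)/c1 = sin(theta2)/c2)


sin(theta2) = (c2/c1)*sin(theta1) = (1530/1500)*sin(67 deg) = 0.93891
theta2 = arcsin(0.93891) = 69.87

69.87 deg


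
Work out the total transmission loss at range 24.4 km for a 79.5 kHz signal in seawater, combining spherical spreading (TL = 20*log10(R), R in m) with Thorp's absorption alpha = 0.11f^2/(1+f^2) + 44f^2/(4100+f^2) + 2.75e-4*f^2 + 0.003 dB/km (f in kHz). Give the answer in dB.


Step 1 (Thorp): alpha = 0.11*6320.25/(1+6320.25) + 44*6320.25/(4100+6320.25) + 2.75e-4*6320.25 + 0.003 = 28.5386 dB/km
Step 2: TL_spread = 20*log10(24400) = 87.75 dB
Step 3: TL_abs = alpha*R = 28.5386 * 24.4 = 696.34 dB
Step 4: TL_total = 87.75 + 696.34 = 784.09

784.09 dB


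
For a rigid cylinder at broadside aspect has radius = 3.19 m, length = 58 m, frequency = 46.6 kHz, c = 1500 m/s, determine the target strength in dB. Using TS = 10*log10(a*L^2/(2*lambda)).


lambda = 1500/46600 = 0.03219 m
TS = 10*log10(3.19*58^2/(2*0.03219)) = 52.22

52.22 dB


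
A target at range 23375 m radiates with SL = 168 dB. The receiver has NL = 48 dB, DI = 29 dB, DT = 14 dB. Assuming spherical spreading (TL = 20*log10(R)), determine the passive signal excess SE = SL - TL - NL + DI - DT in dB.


Step 1: TL = 20*log10(23375) = 87.38 dB
Step 2: SE = 168 - 87.38 - 48 + 29 - 14 = 47.62

47.62 dB


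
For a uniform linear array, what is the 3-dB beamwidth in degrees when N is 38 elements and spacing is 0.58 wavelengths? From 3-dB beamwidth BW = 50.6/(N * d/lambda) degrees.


BW = 50.6 / (38 * 0.58) = 50.6 / 22.04 = 2.3

2.3 deg


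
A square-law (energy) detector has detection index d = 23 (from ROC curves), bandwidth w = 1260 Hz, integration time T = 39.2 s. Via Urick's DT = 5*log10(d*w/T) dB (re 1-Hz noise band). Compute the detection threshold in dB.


DT = 5*log10(d*w/T) = 5*log10(23 * 1260 / 39.2) = 5*log10(739.29) = 14.34

14.34 dB


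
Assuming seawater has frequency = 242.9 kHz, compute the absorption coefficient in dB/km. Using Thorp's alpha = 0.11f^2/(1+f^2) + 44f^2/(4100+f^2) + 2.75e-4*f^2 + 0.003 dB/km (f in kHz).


57.479 dB/km


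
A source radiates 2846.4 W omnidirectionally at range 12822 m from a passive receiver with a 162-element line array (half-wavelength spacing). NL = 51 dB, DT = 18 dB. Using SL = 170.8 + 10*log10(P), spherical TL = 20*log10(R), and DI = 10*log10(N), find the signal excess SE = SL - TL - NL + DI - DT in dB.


76.28 dB


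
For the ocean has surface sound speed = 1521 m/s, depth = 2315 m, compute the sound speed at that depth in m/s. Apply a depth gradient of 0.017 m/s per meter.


c = 1521 + 0.017 * 2315 = 1560.355

1560.355 m/s


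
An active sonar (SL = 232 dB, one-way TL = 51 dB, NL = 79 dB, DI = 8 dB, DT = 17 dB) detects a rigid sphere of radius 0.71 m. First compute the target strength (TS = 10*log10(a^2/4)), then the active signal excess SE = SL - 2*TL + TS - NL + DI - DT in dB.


Step 1: TS = 10*log10(0.71^2/4) = -9.0 dB
Step 2: SE = SL - 2*TL + TS - NL + DI - DT = 232 - 2*51 + (-9.0) - 79 + 8 - 17 = 33.0

33.0 dB


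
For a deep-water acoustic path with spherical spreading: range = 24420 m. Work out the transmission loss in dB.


TL = 20*log10(24420) = 87.75

87.75 dB


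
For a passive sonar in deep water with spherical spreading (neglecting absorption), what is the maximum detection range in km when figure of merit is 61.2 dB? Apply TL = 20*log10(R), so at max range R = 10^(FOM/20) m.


At max range FOM = TL, so 20*log10(R) = 61.2
R = 10^(61.2/20) = 1148.15 m = 1.15 km

1.15 km


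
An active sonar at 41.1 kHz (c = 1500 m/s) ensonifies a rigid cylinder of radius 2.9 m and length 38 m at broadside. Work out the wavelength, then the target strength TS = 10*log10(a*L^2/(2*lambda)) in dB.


Step 1: lambda = c/f = 1500/41100 = 0.0365 m
Step 2: TS = 10*log10(a*L^2/(2*lambda)) = 10*log10(2.9*38^2/(2*0.0365)) = 47.59

47.59 dB


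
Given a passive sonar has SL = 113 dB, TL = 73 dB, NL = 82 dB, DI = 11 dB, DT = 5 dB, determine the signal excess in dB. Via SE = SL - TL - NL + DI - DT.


SE = SL - TL - NL + DI - DT = 113 - 73 - 82 + 11 - 5 = -36

-36 dB


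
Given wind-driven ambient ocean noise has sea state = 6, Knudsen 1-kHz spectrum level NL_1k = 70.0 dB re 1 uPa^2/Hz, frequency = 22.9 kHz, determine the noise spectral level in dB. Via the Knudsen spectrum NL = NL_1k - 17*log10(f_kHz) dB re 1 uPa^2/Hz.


NL = NL_1k - 17*log10(f_kHz) = 70.0 - 17*log10(22.9) = 70.0 - (23.12) = 46.88

46.88 dB


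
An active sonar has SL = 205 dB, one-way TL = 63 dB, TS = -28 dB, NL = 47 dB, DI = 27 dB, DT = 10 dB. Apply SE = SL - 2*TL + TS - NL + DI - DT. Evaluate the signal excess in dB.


21 dB


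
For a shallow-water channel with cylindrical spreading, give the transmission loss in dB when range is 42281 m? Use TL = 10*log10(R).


TL = 10*log10(42281) = 46.26

46.26 dB


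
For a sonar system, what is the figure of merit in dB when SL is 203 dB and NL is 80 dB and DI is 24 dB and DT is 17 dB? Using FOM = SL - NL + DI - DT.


FOM = SL - NL + DI - DT = 203 - 80 + 24 - 17 = 130

130 dB


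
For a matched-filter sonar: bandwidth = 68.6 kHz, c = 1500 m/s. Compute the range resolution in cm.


dR = c/(2*BW) = 1500 / (2 * 68.6e3) = 0.0109 m = 1.09 cm

1.09 cm


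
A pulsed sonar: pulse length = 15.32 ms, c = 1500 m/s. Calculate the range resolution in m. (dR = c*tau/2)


11.49 m


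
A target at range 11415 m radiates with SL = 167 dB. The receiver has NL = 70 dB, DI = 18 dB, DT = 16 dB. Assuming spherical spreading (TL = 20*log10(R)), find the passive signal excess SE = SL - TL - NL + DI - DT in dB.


17.85 dB


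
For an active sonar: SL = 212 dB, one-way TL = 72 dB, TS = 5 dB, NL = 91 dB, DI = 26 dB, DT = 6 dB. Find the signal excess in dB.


2 dB


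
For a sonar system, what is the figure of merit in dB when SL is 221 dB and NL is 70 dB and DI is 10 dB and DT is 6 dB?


155 dB


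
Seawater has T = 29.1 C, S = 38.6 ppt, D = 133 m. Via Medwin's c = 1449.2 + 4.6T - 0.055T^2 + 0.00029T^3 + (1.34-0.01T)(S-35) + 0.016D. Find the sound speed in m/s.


1549.54 m/s


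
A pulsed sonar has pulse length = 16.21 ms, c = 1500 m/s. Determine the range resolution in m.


dR = c*tau/2 = 1500 * 16.21e-3 / 2 = 12.1575

12.1575 m


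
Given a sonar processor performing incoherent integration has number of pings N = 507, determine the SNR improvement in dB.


Gain = 5*log10(507) = 13.53

13.53 dB


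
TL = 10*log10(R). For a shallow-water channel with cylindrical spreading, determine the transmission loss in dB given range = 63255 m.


48.01 dB


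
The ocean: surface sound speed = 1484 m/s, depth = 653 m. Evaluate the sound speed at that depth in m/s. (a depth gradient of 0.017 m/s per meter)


c = 1484 + 0.017 * 653 = 1495.101

1495.101 m/s


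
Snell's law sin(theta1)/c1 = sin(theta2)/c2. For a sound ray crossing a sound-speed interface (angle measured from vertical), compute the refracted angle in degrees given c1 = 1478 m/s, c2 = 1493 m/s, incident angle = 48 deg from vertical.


sin(theta2) = (c2/c1)*sin(theta1) = (1493/1478)*sin(48 deg) = 0.75069
theta2 = arcsin(0.75069) = 48.65

48.65 deg


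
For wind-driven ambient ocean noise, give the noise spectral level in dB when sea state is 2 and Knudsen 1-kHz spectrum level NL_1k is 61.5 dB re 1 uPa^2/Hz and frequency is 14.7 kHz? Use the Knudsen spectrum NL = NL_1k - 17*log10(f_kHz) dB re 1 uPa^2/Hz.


41.66 dB


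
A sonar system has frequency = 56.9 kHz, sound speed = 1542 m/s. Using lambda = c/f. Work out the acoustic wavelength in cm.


lambda = c/f = 1542 / 56900 = 0.0271 m = 2.71 cm

2.71 cm


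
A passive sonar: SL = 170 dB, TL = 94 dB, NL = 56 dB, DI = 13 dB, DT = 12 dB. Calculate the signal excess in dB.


SE = SL - TL - NL + DI - DT = 170 - 94 - 56 + 13 - 12 = 21

21 dB


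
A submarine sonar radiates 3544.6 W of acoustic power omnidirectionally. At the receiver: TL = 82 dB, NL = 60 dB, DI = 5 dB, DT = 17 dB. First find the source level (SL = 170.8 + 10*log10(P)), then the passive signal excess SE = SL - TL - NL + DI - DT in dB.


Step 1: SL = 170.8 + 10*log10(3544.6) = 206.3 dB
Step 2: SE = SL - TL - NL + DI - DT = 206.3 - 82 - 60 + 5 - 17 = 52.3

52.3 dB


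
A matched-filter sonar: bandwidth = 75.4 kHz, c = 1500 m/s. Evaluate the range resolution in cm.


dR = c/(2*BW) = 1500 / (2 * 75.4e3) = 0.0099 m = 0.99 cm

0.99 cm


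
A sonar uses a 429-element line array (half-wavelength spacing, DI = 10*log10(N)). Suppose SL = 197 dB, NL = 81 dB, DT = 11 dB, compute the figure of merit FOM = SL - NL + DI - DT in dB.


131.32 dB


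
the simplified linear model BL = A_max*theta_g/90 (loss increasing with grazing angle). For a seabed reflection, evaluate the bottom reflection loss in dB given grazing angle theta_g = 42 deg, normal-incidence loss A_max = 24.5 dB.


BL = A_max * theta_g / 90 = 24.5 * 42 / 90 = 11.43

11.43 dB


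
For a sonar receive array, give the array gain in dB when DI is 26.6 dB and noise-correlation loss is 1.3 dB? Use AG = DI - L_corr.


AG = DI - L_corr = 26.6 - 1.3 = 25.3

25.3 dB


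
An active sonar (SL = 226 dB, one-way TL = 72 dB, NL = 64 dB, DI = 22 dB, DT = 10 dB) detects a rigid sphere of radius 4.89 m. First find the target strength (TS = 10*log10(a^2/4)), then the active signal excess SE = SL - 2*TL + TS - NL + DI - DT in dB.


Step 1: TS = 10*log10(4.89^2/4) = 7.77 dB
Step 2: SE = SL - 2*TL + TS - NL + DI - DT = 226 - 2*72 + (7.77) - 64 + 22 - 10 = 37.77

37.77 dB


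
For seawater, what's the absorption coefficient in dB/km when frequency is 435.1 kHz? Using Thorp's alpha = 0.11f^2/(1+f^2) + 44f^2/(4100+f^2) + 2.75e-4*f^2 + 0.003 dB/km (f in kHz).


f^2 = 189312.01
alpha = 0.11*189312.01/(1+189312.01) + 44*189312.01/(4100+189312.01) + 2.75e-4*189312.01 + 0.003 = 95.241

95.241 dB/km


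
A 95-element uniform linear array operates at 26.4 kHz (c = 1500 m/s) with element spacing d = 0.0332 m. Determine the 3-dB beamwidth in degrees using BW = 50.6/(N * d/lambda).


0.91 deg


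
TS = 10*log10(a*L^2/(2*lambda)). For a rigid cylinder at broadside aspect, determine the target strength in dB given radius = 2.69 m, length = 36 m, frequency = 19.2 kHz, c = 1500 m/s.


lambda = 1500/19200 = 0.07812 m
TS = 10*log10(2.69*36^2/(2*0.07812)) = 43.49

43.49 dB


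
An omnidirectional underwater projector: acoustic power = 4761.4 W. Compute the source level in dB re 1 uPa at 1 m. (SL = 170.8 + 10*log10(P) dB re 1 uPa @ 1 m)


SL = 170.8 + 10*log10(4761.4) = 170.8 + 36.78 = 207.58

207.58 dB


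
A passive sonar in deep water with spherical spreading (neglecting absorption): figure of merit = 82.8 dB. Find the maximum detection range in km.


At max range FOM = TL, so 20*log10(R) = 82.8
R = 10^(82.8/20) = 13803.84 m = 13.8 km

13.8 km


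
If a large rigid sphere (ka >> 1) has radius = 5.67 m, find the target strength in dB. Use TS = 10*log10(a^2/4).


9.05 dB


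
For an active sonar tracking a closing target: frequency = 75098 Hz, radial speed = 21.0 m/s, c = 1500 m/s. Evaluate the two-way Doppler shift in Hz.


fd = 2*f*v/c = 2 * 75098 * 21.0 / 1500 = 2102.74

2102.74 Hz


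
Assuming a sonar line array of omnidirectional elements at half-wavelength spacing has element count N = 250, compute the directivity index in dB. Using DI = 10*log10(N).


DI = 10*log10(250) = 23.98

23.98 dB


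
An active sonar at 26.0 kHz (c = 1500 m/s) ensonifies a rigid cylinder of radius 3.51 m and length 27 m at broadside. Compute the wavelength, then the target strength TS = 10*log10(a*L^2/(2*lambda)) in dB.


Step 1: lambda = c/f = 1500/26000 = 0.05769 m
Step 2: TS = 10*log10(a*L^2/(2*lambda)) = 10*log10(3.51*27^2/(2*0.05769)) = 43.46

43.46 dB


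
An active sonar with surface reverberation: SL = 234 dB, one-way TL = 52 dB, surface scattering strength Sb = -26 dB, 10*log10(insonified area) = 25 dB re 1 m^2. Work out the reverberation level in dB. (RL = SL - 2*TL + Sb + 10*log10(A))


RL = SL - 2*TL + Sb + 10*log10(A) = 234 - 2*52 + (-26) + 25 = 129

129 dB


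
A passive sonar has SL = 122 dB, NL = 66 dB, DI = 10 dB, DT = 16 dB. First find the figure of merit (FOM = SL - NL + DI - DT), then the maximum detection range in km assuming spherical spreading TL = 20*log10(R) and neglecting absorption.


Step 1: FOM = SL - NL + DI - DT = 122 - 66 + 10 - 16 = 50 dB
Step 2: at max range FOM = TL = 20*log10(R), so R = 10^(50/20) = 316.23 m = 0.32 km

0.32 km


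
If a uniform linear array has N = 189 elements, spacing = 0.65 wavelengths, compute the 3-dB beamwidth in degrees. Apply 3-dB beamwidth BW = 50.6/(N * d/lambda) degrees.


BW = 50.6 / (189 * 0.65) = 50.6 / 122.85 = 0.41

0.41 deg


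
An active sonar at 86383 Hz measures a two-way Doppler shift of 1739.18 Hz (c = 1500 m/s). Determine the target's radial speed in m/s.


From fd = 2*f*v/c, v = c*fd/(2*f) = 1500 * 1739.18 / (2*86383) = 15.1

15.1 m/s


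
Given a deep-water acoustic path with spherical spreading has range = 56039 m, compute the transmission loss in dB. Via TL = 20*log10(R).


TL = 20*log10(56039) = 94.97

94.97 dB


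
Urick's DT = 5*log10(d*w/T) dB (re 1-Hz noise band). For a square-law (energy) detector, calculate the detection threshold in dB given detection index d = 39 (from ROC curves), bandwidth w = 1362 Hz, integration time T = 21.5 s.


DT = 5*log10(d*w/T) = 5*log10(39 * 1362 / 21.5) = 5*log10(2470.6) = 16.96

16.96 dB


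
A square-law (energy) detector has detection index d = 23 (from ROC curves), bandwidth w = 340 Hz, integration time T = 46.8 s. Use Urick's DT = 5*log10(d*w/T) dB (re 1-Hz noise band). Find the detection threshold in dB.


DT = 5*log10(d*w/T) = 5*log10(23 * 340 / 46.8) = 5*log10(167.09) = 11.11

11.11 dB


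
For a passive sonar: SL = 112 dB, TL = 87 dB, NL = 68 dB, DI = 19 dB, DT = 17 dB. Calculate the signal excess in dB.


SE = SL - TL - NL + DI - DT = 112 - 87 - 68 + 19 - 17 = -41

-41 dB


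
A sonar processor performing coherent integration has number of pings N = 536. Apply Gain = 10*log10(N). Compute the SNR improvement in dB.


Gain = 10*log10(536) = 27.29

27.29 dB


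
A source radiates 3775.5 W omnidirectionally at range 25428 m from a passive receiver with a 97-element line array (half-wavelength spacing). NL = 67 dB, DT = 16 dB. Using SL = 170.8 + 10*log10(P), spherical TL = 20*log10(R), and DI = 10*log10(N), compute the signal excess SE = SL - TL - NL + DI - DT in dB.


Step 1: SL = 170.8 + 10*log10(3775.5) = 206.57 dB
Step 2: TL = 20*log10(25428) = 88.11 dB
Step 3: DI = 10*log10(97) = 19.87 dB
Step 4: SE = SL - TL - NL + DI - DT = 206.57 - 88.11 - 67 + 19.87 - 16 = 55.33

55.33 dB


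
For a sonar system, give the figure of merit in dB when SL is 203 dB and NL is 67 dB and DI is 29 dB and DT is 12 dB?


153 dB


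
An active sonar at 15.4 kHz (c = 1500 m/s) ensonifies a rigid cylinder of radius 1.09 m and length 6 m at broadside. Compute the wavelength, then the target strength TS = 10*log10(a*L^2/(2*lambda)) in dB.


Step 1: lambda = c/f = 1500/15400 = 0.0974 m
Step 2: TS = 10*log10(a*L^2/(2*lambda)) = 10*log10(1.09*6^2/(2*0.0974)) = 23.04

23.04 dB


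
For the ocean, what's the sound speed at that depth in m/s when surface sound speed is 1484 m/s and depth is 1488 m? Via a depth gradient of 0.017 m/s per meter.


c = 1484 + 0.017 * 1488 = 1509.296

1509.296 m/s


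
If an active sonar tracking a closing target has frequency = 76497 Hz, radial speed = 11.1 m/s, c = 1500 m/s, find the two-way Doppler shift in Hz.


fd = 2*f*v/c = 2 * 76497 * 11.1 / 1500 = 1132.16

1132.16 Hz


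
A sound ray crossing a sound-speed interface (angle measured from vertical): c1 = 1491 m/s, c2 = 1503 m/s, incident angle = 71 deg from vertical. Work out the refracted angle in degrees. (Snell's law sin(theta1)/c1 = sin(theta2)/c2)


72.39 deg


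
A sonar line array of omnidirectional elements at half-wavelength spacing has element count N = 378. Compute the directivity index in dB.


25.77 dB


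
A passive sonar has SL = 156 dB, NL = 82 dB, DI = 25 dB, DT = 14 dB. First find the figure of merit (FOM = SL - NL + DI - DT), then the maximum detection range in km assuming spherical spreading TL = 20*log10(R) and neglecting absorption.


Step 1: FOM = SL - NL + DI - DT = 156 - 82 + 25 - 14 = 85 dB
Step 2: at max range FOM = TL = 20*log10(R), so R = 10^(85/20) = 17782.79 m = 17.78 km

17.78 km


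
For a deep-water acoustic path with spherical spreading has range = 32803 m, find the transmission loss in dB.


TL = 20*log10(32803) = 90.32

90.32 dB


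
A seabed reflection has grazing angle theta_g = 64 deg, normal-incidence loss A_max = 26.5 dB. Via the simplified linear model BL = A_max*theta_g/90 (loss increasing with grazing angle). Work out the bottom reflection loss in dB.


18.84 dB


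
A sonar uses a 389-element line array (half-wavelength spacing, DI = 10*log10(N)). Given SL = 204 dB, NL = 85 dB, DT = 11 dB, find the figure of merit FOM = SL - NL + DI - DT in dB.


Step 1: DI = 10*log10(389) = 25.9 dB
Step 2: FOM = SL - NL + DI - DT = 204 - 85 + 25.9 - 11 = 133.9

133.9 dB


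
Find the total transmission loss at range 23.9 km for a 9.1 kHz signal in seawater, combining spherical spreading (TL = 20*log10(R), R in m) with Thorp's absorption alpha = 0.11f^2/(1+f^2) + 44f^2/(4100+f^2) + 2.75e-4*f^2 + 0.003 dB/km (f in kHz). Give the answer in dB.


Step 1 (Thorp): alpha = 0.11*82.81/(1+82.81) + 44*82.81/(4100+82.81) + 2.75e-4*82.81 + 0.003 = 1.0056 dB/km
Step 2: TL_spread = 20*log10(23900) = 87.57 dB
Step 3: TL_abs = alpha*R = 1.0056 * 23.9 = 24.03 dB
Step 4: TL_total = 87.57 + 24.03 = 111.6

111.6 dB


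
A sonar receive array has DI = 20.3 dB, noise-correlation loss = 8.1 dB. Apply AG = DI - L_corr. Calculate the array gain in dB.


AG = DI - L_corr = 20.3 - 8.1 = 12.2

12.2 dB


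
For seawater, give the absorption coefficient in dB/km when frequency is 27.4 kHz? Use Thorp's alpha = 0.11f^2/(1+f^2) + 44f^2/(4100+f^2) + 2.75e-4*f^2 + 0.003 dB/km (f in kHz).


f^2 = 750.76
alpha = 0.11*750.76/(1+750.76) + 44*750.76/(4100+750.76) + 2.75e-4*750.76 + 0.003 = 7.129

7.129 dB/km


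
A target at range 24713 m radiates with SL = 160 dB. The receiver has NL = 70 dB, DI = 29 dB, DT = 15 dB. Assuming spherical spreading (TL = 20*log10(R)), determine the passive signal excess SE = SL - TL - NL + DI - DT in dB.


Step 1: TL = 20*log10(24713) = 87.86 dB
Step 2: SE = 160 - 87.86 - 70 + 29 - 15 = 16.14

16.14 dB


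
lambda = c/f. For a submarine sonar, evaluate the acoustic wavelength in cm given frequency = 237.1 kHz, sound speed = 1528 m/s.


lambda = c/f = 1528 / 237100 = 0.0064 m = 0.64 cm

0.64 cm


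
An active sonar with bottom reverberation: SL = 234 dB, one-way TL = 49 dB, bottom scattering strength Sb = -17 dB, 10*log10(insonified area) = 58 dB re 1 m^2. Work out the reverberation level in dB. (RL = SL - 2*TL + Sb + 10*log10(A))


177 dB


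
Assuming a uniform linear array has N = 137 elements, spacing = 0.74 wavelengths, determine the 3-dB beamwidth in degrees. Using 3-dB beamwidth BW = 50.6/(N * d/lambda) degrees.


0.5 deg


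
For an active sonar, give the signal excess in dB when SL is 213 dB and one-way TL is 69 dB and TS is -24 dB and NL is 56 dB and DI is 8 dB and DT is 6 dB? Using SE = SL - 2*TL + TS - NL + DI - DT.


SE = SL - 2*TL + TS - NL + DI - DT = 213 - 2*69 + (-24) - 56 + 8 - 6 = -3

-3 dB


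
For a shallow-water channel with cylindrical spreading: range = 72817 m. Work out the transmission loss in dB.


48.62 dB


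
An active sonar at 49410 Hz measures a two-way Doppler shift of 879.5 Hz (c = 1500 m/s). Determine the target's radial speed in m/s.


From fd = 2*f*v/c, v = c*fd/(2*f) = 1500 * 879.5 / (2*49410) = 13.35

13.35 m/s


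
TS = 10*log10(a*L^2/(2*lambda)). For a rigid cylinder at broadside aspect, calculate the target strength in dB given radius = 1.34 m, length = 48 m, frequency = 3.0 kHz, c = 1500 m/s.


lambda = 1500/3000 = 0.5 m
TS = 10*log10(1.34*48^2/(2*0.5)) = 34.9

34.9 dB


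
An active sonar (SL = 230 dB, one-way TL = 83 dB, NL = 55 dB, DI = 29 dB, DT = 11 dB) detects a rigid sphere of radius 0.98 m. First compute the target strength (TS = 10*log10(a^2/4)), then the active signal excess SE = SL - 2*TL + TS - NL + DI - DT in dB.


Step 1: TS = 10*log10(0.98^2/4) = -6.2 dB
Step 2: SE = SL - 2*TL + TS - NL + DI - DT = 230 - 2*83 + (-6.2) - 55 + 29 - 11 = 20.8

20.8 dB


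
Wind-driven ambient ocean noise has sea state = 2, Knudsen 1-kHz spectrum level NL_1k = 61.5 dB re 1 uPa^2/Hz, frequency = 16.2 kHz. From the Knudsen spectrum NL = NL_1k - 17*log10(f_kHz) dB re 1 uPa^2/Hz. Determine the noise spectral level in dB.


NL = NL_1k - 17*log10(f_kHz) = 61.5 - 17*log10(16.2) = 61.5 - (20.56) = 40.94

40.94 dB


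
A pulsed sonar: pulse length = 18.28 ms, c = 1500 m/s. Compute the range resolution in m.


dR = c*tau/2 = 1500 * 18.28e-3 / 2 = 13.71

13.71 m


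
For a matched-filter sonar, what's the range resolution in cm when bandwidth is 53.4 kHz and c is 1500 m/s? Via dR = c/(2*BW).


dR = c/(2*BW) = 1500 / (2 * 53.4e3) = 0.014 m = 1.4 cm

1.4 cm


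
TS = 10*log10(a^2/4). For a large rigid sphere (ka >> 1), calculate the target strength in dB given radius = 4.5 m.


TS = 10*log10(4.5^2 / 4) = 10*log10(5.0625) = 7.04

7.04 dB


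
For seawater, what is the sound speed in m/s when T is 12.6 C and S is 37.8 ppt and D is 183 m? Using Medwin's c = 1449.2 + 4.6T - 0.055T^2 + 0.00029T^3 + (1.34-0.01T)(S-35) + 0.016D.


c = 1449.2 + 4.6*12.6 - 0.055*12.6^2 + 0.00029*12.6^3 + (1.34 - 0.01*12.6)*(37.8 - 35) + 0.016*183 = 1505.34

1505.34 m/s


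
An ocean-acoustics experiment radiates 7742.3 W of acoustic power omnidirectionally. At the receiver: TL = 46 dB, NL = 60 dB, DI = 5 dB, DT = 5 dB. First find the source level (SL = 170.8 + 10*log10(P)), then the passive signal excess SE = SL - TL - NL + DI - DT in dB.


Step 1: SL = 170.8 + 10*log10(7742.3) = 209.69 dB
Step 2: SE = SL - TL - NL + DI - DT = 209.69 - 46 - 60 + 5 - 5 = 103.69

103.69 dB


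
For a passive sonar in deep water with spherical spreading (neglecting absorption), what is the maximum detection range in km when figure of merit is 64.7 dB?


At max range FOM = TL, so 20*log10(R) = 64.7
R = 10^(64.7/20) = 1717.91 m = 1.72 km

1.72 km


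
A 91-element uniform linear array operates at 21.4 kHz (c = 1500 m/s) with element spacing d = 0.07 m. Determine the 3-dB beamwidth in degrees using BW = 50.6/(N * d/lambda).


Step 1: lambda = 1500/21400 = 0.07009 m
Step 2: d/lambda = 0.07/0.07009 = 0.9987
Step 3: BW = 50.6/(N * d/lambda) = 50.6/(91 * 0.9987) = 0.56

0.56 deg


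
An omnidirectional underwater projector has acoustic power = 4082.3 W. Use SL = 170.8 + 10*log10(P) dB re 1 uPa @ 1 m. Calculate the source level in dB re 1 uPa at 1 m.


SL = 170.8 + 10*log10(4082.3) = 170.8 + 36.11 = 206.91

206.91 dB


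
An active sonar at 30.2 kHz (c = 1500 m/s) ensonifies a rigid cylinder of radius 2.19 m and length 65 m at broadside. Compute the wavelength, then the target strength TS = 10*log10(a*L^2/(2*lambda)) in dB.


Step 1: lambda = c/f = 1500/30200 = 0.04967 m
Step 2: TS = 10*log10(a*L^2/(2*lambda)) = 10*log10(2.19*65^2/(2*0.04967)) = 49.69

49.69 dB


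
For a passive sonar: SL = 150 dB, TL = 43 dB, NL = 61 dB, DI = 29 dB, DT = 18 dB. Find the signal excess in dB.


57 dB


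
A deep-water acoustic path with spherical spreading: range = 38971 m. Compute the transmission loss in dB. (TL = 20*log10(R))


TL = 20*log10(38971) = 91.81

91.81 dB


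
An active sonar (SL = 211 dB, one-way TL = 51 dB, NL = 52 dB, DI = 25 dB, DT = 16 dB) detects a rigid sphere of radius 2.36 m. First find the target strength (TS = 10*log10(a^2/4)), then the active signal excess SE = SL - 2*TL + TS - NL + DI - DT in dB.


Step 1: TS = 10*log10(2.36^2/4) = 1.44 dB
Step 2: SE = SL - 2*TL + TS - NL + DI - DT = 211 - 2*51 + (1.44) - 52 + 25 - 16 = 67.44

67.44 dB


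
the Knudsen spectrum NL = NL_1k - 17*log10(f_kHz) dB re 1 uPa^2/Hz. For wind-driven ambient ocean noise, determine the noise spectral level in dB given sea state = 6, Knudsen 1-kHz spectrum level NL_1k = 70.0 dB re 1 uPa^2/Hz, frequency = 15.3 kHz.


NL = NL_1k - 17*log10(f_kHz) = 70.0 - 17*log10(15.3) = 70.0 - (20.14) = 49.86

49.86 dB


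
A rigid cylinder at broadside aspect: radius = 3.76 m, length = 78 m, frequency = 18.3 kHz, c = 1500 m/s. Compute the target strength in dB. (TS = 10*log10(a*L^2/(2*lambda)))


51.45 dB


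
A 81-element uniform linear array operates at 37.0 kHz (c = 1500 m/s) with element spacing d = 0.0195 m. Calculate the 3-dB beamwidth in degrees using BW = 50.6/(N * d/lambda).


Step 1: lambda = 1500/37000 = 0.04054 m
Step 2: d/lambda = 0.0195/0.04054 = 0.481
Step 3: BW = 50.6/(N * d/lambda) = 50.6/(81 * 0.481) = 1.3

1.3 deg


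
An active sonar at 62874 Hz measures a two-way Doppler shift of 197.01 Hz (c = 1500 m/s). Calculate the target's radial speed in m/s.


From fd = 2*f*v/c, v = c*fd/(2*f) = 1500 * 197.01 / (2*62874) = 2.35

2.35 m/s


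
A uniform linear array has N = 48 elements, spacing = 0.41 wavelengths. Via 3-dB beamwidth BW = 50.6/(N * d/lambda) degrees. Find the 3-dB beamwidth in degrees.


BW = 50.6 / (48 * 0.41) = 50.6 / 19.68 = 2.57

2.57 deg


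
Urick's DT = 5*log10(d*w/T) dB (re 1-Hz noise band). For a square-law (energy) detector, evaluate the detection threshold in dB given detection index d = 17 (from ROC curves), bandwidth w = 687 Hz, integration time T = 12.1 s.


DT = 5*log10(d*w/T) = 5*log10(17 * 687 / 12.1) = 5*log10(965.21) = 14.92

14.92 dB


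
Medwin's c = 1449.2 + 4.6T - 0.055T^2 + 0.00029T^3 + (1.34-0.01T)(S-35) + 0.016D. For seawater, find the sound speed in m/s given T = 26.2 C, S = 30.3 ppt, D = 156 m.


c = 1449.2 + 4.6*26.2 - 0.055*26.2^2 + 0.00029*26.2^3 + (1.34 - 0.01*26.2)*(30.3 - 35) + 0.016*156 = 1534.61

1534.61 m/s


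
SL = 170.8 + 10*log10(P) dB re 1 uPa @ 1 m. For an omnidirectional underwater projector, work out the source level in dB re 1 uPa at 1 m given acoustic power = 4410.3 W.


SL = 170.8 + 10*log10(4410.3) = 170.8 + 36.44 = 207.24

207.24 dB


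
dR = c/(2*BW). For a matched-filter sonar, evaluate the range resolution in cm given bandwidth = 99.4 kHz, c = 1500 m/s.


0.75 cm


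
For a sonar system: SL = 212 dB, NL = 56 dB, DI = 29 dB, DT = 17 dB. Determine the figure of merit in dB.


FOM = SL - NL + DI - DT = 212 - 56 + 29 - 17 = 168

168 dB


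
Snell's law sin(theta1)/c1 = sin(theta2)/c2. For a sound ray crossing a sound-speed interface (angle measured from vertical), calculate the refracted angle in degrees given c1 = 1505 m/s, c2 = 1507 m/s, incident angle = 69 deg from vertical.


sin(theta2) = (c2/c1)*sin(theta1) = (1507/1505)*sin(69 deg) = 0.93482
theta2 = arcsin(0.93482) = 69.2

69.2 deg


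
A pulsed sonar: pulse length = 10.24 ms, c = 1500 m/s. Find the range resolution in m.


dR = c*tau/2 = 1500 * 10.24e-3 / 2 = 7.68

7.68 m


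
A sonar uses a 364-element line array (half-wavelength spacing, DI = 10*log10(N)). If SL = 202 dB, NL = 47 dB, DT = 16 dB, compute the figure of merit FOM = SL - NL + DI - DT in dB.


164.61 dB


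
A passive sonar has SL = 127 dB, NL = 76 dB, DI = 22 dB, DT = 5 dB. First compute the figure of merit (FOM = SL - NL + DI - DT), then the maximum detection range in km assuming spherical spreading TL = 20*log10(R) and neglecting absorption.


Step 1: FOM = SL - NL + DI - DT = 127 - 76 + 22 - 5 = 68 dB
Step 2: at max range FOM = TL = 20*log10(R), so R = 10^(68/20) = 2511.89 m = 2.51 km

2.51 km


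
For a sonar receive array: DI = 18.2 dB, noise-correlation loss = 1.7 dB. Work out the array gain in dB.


16.5 dB


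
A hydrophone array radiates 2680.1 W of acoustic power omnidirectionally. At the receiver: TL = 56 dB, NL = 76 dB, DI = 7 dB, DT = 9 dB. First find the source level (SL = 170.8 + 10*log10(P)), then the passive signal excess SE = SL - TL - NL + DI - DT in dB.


Step 1: SL = 170.8 + 10*log10(2680.1) = 205.08 dB
Step 2: SE = SL - TL - NL + DI - DT = 205.08 - 56 - 76 + 7 - 9 = 71.08

71.08 dB


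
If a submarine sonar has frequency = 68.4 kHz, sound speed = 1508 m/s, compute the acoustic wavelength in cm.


lambda = c/f = 1508 / 68400 = 0.022 m = 2.2 cm

2.2 cm


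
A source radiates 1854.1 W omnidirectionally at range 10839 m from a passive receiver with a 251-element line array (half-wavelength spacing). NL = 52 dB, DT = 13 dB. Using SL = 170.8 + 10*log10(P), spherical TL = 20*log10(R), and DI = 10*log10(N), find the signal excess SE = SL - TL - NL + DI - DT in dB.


81.78 dB


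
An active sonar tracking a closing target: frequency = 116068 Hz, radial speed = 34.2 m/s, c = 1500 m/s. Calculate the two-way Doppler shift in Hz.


fd = 2*f*v/c = 2 * 116068 * 34.2 / 1500 = 5292.7

5292.7 Hz


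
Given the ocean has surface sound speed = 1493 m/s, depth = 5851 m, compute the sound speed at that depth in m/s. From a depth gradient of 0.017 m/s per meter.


1592.467 m/s


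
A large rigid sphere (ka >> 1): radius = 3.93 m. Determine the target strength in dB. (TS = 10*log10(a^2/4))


TS = 10*log10(3.93^2 / 4) = 10*log10(3.861225) = 5.87

5.87 dB


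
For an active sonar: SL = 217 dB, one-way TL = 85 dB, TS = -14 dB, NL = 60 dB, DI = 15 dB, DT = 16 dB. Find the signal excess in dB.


SE = SL - 2*TL + TS - NL + DI - DT = 217 - 2*85 + (-14) - 60 + 15 - 16 = -28

-28 dB


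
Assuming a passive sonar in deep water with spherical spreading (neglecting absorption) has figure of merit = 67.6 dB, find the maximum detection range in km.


At max range FOM = TL, so 20*log10(R) = 67.6
R = 10^(67.6/20) = 2398.83 m = 2.4 km

2.4 km


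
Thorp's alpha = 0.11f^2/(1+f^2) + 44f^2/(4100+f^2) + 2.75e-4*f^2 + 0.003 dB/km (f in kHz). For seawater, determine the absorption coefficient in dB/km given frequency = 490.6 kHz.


109.565 dB/km


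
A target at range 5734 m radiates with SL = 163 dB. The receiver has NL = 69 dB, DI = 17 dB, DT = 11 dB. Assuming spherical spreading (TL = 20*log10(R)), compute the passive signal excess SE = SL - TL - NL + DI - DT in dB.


Step 1: TL = 20*log10(5734) = 75.17 dB
Step 2: SE = 163 - 75.17 - 69 + 17 - 11 = 24.83

24.83 dB


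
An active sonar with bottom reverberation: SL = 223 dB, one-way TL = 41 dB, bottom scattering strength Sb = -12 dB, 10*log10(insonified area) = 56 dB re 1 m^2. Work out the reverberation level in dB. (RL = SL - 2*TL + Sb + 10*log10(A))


RL = SL - 2*TL + Sb + 10*log10(A) = 223 - 2*41 + (-12) + 56 = 185

185 dB


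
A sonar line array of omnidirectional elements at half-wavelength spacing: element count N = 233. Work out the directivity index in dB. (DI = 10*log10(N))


DI = 10*log10(233) = 23.67

23.67 dB


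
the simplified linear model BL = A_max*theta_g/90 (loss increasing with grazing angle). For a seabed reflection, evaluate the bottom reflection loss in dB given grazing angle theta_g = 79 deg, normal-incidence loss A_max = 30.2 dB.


BL = A_max * theta_g / 90 = 30.2 * 79 / 90 = 26.51

26.51 dB


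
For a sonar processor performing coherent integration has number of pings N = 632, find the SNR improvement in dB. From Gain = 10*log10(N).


Gain = 10*log10(632) = 28.01

28.01 dB


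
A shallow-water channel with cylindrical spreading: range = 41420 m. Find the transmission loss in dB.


TL = 10*log10(41420) = 46.17

46.17 dB
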